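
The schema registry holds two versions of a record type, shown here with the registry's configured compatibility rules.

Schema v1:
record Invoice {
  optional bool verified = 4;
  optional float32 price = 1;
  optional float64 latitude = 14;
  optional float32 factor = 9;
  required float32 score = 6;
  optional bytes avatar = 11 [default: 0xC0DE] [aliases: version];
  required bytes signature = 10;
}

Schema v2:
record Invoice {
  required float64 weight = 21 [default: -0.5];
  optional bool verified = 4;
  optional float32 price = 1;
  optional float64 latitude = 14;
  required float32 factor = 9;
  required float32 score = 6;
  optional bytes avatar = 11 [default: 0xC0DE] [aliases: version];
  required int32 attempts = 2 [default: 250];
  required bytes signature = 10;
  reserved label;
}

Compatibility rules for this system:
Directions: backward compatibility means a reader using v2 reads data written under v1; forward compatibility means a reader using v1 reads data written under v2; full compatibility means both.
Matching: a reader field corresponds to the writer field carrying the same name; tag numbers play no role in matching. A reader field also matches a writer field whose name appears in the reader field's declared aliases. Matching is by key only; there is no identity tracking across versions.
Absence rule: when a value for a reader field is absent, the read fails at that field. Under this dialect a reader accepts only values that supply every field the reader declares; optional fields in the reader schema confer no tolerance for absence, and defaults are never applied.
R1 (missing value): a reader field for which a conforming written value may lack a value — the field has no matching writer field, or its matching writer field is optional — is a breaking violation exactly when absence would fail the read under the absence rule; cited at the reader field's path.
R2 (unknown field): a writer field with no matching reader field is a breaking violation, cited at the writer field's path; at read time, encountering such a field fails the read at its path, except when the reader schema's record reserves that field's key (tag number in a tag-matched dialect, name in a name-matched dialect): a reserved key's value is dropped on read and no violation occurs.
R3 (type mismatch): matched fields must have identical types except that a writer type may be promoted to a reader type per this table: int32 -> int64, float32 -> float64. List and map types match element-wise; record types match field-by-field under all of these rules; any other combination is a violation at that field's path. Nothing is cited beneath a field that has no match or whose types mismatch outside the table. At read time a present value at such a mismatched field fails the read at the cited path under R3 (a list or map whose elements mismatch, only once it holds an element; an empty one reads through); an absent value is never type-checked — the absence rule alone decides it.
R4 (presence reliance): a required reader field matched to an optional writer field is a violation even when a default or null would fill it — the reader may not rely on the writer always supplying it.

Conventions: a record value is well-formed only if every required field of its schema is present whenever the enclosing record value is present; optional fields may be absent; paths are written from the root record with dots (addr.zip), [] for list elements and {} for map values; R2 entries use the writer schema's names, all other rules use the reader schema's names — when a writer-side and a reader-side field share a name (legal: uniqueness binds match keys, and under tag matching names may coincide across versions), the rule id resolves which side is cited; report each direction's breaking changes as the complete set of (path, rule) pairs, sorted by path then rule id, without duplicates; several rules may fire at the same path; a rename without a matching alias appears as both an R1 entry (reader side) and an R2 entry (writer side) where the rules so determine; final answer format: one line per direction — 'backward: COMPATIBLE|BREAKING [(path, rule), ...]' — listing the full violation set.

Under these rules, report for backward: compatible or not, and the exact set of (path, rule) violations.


backward: BREAKING [(attempts, R1), (avatar, R1), (factor, R1), (factor, R4), (latitude, R1), (price, R1), (verified, R1), (weight, R1)]

each type pair in Invoice: writer, then reader
backward for Invoice (reader v2, writer v1):
  weight has no writer counterpart
  verified: paired with writer verified (bool -> bool; writer optional)
  price: paired with writer price (float32 -> float32; writer optional)
  latitude: paired with writer latitude (float64 -> float64; writer optional)
  factor: paired with writer factor (float32 -> float32; writer optional)
  score: paired with writer score (float32 -> float32; writer required)
  avatar: paired with writer avatar (bytes -> bytes; writer optional)
  attempts has no writer counterpart
  signature: paired with writer signature (bytes -> bytes; writer required)
  R1 fires at attempts
  R1 fires at avatar
  R1 fires at factor
  R4 fires at factor
  R1 fires at latitude
  R1 fires at price
  R1 fires at verified
  R1 fires at weight
  => backward verdict for Invoice: BREAKING, 8 violation(s)


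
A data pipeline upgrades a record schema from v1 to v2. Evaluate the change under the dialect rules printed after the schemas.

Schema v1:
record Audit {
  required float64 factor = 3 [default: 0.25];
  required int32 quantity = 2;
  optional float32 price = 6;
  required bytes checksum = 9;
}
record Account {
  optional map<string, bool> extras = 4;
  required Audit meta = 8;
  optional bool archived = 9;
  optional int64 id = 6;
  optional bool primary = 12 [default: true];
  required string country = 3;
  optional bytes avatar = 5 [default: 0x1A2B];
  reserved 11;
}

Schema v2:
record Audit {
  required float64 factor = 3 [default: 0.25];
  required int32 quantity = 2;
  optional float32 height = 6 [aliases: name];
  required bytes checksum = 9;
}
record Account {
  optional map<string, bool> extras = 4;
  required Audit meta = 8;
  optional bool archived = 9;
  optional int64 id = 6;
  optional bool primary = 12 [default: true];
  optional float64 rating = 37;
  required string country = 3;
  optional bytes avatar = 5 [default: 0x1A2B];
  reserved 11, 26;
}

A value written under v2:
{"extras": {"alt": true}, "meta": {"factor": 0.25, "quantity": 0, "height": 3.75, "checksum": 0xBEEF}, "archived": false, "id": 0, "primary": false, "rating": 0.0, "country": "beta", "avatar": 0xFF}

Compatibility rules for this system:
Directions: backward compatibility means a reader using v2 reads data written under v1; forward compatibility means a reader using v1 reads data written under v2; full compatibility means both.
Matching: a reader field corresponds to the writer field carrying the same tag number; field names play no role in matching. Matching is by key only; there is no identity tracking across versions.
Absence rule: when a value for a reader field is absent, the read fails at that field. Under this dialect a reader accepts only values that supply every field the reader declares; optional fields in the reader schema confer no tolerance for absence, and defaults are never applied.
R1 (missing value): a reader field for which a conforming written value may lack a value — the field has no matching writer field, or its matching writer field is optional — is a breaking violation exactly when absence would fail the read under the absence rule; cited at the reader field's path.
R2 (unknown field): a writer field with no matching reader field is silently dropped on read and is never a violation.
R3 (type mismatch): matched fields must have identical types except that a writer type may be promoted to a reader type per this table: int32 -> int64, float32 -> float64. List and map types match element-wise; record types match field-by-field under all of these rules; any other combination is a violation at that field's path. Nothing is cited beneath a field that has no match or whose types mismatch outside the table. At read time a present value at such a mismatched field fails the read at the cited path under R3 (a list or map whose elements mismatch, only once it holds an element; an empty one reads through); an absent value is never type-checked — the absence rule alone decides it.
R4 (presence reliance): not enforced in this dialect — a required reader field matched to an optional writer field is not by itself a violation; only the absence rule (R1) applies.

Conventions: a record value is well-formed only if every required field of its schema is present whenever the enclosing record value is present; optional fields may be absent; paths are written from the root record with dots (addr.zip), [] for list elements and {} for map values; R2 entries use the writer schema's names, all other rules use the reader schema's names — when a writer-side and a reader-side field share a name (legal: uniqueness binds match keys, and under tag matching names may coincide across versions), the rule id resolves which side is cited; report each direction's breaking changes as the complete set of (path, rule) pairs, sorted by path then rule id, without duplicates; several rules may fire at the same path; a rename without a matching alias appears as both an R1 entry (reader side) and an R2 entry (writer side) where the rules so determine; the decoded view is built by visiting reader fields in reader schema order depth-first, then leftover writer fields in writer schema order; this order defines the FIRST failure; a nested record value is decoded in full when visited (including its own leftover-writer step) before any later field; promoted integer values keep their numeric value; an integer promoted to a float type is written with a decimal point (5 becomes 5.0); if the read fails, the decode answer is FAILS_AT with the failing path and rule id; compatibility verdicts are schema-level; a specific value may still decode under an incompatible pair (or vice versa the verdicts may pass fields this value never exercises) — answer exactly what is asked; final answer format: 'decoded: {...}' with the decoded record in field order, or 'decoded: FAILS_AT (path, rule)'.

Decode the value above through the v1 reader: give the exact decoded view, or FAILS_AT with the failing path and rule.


decoded: {"extras": {"alt": true}, "meta": {"factor": 0.25, "quantity": 0, "price": 3.75, "checksum": 0xBEEF}, "archived": false, "id": 0, "primary": false, "country": "beta", "avatar": 0xFF}

in Account below, arrows point writer -> reader
decode (reader v1):
  extras := {"alt": true}
  meta.factor := 0.25
  meta.quantity := 0
  meta.price := 3.75 (from writer height)
  meta.checksum := 0xBEEF
  archived := false
  id := 0
  primary := false
  country := "beta"
  avatar := 0xFF
  writer rating: unknown -> dropped
  => decoded: {"extras": {"alt": true}, "meta": {"factor": 0.25, "quantity": 0, "price": 3.75, "checksum": 0xBEEF}, "archived": false, "id": 0, "primary": false, "country": "beta", "avatar": 0xFF}
the rest of the Account diff is inert for this question:
  added field rating to record Account: optional float64, tag 37 (in v2 it sits immediately before country) -> a verdict-level change on Account — the shown value reads the same
  renamed field price to height in record Audit -> a verdict-level change on Account — the shown value reads the same


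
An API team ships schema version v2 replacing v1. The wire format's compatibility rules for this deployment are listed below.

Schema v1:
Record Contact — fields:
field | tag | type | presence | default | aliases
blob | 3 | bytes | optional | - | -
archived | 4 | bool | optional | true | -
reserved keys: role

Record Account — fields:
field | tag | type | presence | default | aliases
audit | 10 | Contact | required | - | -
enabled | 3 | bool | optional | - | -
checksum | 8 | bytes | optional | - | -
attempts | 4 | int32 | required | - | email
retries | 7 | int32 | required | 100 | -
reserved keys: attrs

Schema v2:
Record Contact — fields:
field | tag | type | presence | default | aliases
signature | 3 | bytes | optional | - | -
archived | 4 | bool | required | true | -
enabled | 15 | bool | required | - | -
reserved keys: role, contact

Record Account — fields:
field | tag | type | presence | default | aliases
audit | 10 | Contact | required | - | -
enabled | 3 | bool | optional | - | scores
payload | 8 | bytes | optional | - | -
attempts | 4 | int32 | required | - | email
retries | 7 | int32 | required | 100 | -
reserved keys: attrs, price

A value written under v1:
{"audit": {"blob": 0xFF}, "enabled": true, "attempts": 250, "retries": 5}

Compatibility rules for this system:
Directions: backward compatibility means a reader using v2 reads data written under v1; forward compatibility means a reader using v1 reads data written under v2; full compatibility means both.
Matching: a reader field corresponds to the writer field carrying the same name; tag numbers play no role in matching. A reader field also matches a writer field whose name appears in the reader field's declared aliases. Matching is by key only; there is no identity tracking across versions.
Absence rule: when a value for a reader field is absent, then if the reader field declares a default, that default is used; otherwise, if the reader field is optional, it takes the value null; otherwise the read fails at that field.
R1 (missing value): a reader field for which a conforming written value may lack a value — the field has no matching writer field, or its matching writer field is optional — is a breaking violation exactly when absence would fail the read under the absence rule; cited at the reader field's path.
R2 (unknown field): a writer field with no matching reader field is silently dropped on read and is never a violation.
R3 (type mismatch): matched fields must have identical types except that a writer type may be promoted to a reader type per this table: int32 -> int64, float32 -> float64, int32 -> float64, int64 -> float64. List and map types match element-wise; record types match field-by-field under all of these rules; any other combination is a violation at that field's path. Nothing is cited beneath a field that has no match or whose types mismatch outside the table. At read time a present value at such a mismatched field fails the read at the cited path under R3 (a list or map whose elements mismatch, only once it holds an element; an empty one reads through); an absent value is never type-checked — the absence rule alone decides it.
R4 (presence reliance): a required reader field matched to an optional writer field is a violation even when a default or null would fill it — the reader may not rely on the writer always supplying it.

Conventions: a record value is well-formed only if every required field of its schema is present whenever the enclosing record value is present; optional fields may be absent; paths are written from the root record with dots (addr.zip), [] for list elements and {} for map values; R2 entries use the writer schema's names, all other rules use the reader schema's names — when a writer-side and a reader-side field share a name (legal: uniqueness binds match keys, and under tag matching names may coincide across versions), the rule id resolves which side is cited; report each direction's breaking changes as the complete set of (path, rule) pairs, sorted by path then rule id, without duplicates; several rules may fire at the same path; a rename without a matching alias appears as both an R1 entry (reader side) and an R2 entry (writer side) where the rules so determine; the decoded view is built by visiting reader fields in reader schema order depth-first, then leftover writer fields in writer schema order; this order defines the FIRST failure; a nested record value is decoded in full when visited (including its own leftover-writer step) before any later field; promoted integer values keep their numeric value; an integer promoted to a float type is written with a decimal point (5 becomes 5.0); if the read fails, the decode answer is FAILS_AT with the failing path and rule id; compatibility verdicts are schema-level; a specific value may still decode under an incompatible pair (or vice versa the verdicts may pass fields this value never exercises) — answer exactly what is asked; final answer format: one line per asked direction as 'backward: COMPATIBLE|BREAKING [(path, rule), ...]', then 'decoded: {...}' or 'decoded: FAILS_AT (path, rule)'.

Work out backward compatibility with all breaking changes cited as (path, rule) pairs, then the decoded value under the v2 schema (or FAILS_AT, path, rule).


backward: BREAKING [(audit.archived, R4), (audit.enabled, R1)]; decoded: FAILS_AT (audit.enabled, R1)

in Account below, arrows point writer -> reader
checking backward for Account: reader v2 against writer v1:
  audit: Contact -> Contact, writer required; from audit
  enabled: bool -> bool, writer optional; from enabled
  payload: no writer-side match
  attempts: int32 -> int32, writer required; from attempts
  retries: int32 -> int32, writer required; from retries
  checksum (writer side), unknown to reader
  audit.signature: no writer-side match
  audit.archived: bool -> bool, writer optional; from audit.archived
  audit.enabled: no writer-side match
  audit.blob (writer side), unknown to reader
  breaking: (audit.archived, R4)
  breaking: (audit.enabled, R1)
  backward on Account therefore BREAKING (2)
decode walk for Account under reader schema v2:
  audit.signature := null (absent, optional -> null)
  audit.archived := true (absent -> default)
  read fails at audit.enabled under R1 (no fill)
  => FAILS_AT (audit.enabled, R1)
the other Account changes do not affect what is asked:
  renamed field checksum to payload in record Account -> inert for the asked Account verdict: nothing fires
  renamed field blob to signature in record Contact -> inert for the asked Account verdict: nothing fires


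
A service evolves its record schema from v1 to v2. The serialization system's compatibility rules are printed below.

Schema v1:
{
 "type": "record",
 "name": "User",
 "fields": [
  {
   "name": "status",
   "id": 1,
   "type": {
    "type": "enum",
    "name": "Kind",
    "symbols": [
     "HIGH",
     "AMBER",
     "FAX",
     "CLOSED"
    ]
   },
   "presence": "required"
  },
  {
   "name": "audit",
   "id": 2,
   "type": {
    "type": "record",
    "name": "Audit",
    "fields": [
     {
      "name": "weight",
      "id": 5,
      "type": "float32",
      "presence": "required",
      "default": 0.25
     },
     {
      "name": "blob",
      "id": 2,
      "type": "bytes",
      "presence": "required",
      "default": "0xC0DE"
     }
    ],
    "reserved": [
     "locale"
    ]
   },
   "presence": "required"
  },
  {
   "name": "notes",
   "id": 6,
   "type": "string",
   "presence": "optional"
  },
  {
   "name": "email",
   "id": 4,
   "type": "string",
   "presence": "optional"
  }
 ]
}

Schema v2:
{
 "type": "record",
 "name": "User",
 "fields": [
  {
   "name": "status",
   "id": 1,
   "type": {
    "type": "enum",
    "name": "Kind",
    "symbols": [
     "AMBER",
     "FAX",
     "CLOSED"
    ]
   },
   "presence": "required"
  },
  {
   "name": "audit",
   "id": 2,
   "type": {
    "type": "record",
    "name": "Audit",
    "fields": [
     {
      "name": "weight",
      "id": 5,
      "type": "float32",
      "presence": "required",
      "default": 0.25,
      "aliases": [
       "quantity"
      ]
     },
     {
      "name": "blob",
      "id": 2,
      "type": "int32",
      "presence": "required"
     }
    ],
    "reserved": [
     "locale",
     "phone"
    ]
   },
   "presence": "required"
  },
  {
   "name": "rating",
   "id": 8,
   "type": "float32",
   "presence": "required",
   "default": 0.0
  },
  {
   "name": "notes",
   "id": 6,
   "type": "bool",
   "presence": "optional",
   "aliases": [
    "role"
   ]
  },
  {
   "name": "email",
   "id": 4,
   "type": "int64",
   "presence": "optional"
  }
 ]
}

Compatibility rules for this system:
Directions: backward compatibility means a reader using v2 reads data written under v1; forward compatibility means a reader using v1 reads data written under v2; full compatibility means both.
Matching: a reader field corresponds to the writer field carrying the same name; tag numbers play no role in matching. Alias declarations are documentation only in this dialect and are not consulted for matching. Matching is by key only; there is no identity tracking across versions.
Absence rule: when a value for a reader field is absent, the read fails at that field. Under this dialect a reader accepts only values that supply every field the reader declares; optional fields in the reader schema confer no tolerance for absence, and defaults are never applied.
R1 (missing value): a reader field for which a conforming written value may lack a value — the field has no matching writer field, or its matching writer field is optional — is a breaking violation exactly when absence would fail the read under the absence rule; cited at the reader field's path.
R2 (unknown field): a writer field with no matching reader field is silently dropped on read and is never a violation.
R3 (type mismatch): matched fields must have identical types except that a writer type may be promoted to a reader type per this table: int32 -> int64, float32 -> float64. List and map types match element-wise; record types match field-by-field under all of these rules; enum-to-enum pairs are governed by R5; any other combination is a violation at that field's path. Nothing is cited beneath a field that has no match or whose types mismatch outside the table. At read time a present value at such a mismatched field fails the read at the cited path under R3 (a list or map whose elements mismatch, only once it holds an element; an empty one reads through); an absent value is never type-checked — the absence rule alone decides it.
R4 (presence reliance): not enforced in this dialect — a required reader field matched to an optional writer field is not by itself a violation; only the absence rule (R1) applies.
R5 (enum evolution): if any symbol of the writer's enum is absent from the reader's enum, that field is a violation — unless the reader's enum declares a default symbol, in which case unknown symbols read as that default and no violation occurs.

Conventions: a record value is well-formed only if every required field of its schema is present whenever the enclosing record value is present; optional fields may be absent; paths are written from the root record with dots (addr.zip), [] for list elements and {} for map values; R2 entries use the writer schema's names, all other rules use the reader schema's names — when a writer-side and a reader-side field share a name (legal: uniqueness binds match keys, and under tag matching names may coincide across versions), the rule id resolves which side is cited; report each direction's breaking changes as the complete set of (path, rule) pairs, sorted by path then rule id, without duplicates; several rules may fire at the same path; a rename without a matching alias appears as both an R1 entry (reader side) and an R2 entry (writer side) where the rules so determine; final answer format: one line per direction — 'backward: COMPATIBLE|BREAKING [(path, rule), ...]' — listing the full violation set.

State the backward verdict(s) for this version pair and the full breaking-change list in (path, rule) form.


arrows below run writer -> reader for User
backward on User — v2 reading data written by v1:
  status: Kind -> Kind, writer required; from status
  audit: Audit -> Audit, writer required; from audit
  rating: no writer match
  notes: string -> bool, writer optional; from notes
  email: string -> int64, writer optional; from email
  audit.weight: float32 -> float32, writer required; from audit.weight
  audit.blob: bytes -> int32, writer required; from audit.blob
  breaking: (audit.blob, R3)
  breaking: (email, R1)
  breaking: (email, R3)
  breaking: (notes, R1)
  breaking: (notes, R3)
  breaking: (rating, R1)
  breaking: (status, R5)
  => 7 violation(s): backward is BREAKING for User

backward: BREAKING [(audit.blob, R3), (email, R1), (email, R3), (notes, R1), (notes, R3), (rating, R1), (status, R5)]


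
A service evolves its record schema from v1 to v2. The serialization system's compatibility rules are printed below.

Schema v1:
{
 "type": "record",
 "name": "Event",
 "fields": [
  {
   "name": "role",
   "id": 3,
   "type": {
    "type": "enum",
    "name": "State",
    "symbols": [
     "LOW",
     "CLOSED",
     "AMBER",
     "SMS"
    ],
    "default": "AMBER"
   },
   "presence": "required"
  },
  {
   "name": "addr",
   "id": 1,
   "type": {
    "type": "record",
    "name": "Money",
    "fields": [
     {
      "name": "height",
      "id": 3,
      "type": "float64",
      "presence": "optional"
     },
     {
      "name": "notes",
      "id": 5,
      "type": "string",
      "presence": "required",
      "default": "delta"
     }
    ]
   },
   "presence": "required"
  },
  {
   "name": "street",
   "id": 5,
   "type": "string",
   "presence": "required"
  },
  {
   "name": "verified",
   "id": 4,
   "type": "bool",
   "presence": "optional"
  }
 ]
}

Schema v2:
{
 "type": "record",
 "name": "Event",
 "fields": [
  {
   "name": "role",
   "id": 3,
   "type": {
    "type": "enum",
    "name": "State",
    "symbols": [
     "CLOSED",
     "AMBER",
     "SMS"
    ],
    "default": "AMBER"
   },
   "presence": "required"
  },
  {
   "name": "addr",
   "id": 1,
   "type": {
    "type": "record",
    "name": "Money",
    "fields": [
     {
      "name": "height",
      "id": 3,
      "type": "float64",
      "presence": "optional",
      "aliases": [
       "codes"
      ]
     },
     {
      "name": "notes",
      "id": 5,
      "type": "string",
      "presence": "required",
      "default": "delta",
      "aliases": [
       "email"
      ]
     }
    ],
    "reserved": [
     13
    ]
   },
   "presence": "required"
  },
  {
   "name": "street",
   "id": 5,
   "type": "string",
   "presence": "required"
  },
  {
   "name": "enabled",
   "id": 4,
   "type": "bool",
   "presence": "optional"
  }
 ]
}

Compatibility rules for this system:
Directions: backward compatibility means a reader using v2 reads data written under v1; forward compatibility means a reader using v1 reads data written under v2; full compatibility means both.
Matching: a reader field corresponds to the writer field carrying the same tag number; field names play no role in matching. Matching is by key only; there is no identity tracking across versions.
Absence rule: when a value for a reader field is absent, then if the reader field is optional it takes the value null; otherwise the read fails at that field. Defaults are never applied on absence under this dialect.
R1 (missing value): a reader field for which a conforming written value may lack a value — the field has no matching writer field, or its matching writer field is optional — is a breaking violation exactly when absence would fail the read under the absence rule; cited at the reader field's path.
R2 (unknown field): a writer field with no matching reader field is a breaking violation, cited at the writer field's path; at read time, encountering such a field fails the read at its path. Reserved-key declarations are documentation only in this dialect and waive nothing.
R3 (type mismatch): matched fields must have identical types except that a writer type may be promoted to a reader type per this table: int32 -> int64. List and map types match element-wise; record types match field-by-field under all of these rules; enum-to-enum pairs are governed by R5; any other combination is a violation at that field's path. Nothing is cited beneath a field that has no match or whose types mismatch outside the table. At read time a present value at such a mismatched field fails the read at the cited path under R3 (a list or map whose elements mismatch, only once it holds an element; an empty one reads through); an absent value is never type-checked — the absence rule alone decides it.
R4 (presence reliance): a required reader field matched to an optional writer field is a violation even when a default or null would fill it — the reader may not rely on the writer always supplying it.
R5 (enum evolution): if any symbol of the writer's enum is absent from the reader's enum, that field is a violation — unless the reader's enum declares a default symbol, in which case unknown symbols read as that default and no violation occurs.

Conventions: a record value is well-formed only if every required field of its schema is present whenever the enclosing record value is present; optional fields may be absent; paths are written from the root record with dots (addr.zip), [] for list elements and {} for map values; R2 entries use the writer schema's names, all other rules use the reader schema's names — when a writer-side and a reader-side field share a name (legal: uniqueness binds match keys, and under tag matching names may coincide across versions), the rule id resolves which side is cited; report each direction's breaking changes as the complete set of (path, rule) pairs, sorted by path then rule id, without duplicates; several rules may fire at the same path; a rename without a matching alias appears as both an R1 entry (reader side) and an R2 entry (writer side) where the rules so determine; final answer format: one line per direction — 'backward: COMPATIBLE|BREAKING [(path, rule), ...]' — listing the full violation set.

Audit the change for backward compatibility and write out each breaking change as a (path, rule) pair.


backward: COMPATIBLE []

each type pair in Event: writer, then reader
backward on Event — v2 reading data written by v1:
  State -> State, writer required: role aligns to role
  Money -> Money, writer required: addr aligns to addr
  string -> string, writer required: street aligns to street
  bool -> bool, writer optional: enabled aligns to verified
  float64 -> float64, writer optional: addr.height aligns to addr.height
  string -> string, writer required: addr.notes aligns to addr.notes
  nothing fires on Event: backward is COMPATIBLE
checking off the Event differences that do not matter here:
  enum State (field role in record Event): symbol LOW removed -> inert for the asked Event verdict: nothing fires
  renamed field verified to enabled in record Event -> inert for the asked Event verdict: nothing fires


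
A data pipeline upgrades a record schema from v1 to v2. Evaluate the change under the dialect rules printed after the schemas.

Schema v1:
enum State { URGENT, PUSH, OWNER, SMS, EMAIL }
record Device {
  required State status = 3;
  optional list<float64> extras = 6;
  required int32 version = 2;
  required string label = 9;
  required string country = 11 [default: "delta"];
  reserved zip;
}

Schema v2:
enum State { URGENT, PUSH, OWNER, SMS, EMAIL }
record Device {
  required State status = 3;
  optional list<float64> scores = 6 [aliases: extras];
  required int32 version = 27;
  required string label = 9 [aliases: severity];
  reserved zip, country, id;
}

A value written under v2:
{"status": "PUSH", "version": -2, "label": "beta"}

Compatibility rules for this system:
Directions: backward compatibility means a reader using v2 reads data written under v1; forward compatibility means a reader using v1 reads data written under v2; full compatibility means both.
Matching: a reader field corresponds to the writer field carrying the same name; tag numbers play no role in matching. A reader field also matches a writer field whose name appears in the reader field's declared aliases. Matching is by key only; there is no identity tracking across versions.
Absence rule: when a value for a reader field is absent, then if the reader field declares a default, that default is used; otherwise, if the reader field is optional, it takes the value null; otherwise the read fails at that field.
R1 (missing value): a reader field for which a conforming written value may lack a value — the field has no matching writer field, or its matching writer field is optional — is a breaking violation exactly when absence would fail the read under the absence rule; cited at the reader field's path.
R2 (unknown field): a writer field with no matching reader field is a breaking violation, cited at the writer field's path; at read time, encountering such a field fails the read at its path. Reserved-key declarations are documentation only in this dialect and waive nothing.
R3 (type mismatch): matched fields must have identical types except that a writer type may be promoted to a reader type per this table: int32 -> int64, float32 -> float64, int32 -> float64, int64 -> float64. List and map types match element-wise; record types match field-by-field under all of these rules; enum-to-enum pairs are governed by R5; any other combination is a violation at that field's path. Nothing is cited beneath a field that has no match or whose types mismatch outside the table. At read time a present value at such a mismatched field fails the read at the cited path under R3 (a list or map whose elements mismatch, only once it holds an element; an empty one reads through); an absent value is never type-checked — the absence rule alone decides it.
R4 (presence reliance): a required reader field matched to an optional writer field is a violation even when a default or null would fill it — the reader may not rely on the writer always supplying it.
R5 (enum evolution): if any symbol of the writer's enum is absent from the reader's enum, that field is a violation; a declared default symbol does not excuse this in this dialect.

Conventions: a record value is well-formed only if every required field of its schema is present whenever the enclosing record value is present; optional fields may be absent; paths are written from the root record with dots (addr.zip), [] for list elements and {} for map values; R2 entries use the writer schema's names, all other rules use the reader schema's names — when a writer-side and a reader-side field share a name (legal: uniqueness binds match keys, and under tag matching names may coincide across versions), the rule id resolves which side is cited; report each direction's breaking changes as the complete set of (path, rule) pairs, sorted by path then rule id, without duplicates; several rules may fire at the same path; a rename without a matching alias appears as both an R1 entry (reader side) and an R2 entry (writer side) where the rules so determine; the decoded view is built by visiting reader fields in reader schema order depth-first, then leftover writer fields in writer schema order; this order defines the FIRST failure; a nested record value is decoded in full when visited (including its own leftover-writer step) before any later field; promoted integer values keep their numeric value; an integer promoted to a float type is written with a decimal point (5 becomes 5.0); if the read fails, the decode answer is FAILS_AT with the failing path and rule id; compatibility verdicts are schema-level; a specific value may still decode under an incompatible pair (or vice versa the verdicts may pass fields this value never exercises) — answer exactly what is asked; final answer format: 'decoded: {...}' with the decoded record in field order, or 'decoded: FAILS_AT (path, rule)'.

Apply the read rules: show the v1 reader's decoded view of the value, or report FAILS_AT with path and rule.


decoded: {"status": "PUSH", "extras": null, "version": -2, "label": "beta", "country": "delta"}

arrows below run writer -> reader for Device
migrating the Device value to v1:
  status := "PUSH"
  extras := null (not supplied -> null)
  version := -2
  label := "beta"
  country := "delta" (no value, default fills)
  => decoded: {"status": "PUSH", "extras": null, "version": -2, "label": "beta", "country": "delta"}
remaining Device differences; none change what is asked:
  removed field country from record Device (its key "country" joins the reserved list) -> affects the rule determinations only; this particular Device value decodes identically
  renamed field extras to scores in record Device (alias extras declared on the renamed field) -> affects the rule determinations only; this particular Device value decodes identically
  field version in record Device: tag 2 changed to 27 -> fires no rule on Device under this dialect and leaves the result unchanged


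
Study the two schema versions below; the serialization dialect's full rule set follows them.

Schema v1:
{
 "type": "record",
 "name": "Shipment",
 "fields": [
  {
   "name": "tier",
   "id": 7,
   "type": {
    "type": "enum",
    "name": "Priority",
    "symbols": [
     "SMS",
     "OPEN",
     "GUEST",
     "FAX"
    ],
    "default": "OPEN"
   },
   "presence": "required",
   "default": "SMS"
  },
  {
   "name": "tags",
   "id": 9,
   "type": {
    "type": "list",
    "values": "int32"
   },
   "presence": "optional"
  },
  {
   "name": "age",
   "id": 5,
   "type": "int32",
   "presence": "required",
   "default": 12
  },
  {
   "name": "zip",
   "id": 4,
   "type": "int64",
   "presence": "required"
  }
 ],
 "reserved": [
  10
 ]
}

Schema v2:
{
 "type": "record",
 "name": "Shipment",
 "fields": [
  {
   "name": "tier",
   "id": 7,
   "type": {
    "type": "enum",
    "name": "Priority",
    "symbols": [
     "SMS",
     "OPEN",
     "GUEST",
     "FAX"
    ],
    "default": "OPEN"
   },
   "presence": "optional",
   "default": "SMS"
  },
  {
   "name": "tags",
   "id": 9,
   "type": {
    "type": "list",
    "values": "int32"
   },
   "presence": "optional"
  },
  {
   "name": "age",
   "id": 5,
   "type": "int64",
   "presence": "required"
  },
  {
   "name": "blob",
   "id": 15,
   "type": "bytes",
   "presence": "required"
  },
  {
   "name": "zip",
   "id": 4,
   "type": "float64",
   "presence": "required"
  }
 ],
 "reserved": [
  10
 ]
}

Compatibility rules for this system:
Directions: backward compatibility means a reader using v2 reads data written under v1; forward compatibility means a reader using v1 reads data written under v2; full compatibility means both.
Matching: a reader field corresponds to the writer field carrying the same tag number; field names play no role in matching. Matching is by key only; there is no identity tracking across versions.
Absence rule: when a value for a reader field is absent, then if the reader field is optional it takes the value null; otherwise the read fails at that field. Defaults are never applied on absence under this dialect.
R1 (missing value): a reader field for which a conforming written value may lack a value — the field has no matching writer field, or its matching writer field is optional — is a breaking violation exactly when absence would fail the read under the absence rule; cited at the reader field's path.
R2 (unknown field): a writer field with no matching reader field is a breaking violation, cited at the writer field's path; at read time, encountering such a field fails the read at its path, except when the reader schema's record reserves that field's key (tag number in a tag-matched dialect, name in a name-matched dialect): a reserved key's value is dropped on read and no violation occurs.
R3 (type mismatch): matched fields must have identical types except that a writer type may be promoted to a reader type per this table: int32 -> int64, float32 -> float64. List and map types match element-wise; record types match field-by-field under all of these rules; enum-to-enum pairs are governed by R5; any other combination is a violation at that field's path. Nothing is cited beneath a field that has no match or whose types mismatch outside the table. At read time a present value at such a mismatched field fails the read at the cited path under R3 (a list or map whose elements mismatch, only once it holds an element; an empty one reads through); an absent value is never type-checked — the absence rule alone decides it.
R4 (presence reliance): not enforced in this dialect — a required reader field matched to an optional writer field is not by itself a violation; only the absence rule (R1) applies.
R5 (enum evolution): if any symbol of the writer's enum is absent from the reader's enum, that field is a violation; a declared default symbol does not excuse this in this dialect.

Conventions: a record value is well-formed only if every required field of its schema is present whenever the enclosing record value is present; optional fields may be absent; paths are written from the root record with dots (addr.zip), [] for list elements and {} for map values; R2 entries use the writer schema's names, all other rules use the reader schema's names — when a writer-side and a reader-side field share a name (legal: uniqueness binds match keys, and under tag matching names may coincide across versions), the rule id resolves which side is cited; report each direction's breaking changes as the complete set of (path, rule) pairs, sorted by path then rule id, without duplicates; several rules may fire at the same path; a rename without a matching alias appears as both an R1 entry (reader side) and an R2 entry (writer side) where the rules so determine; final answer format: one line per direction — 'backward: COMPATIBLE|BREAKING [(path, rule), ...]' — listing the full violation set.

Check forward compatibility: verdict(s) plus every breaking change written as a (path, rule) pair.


forward: BREAKING [(age, R3), (blob, R2), (tier, R1), (zip, R3)]

arrows below run writer -> reader for Shipment
forward on Shipment — v1 reading data written by v2:
  tier: Priority -> Priority, writer optional; from tier
  tags: list<int32> -> list<int32>, writer optional; from tags
  age: int64 -> int32, writer required; from age
  zip: float64 -> int64, writer required; from zip
  writer blob: unknown to reader
  breaking: (age, R3)
  breaking: (blob, R2)
  breaking: (tier, R1)
  breaking: (zip, R3)
  => forward verdict for Shipment: BREAKING, 4 violation(s)
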